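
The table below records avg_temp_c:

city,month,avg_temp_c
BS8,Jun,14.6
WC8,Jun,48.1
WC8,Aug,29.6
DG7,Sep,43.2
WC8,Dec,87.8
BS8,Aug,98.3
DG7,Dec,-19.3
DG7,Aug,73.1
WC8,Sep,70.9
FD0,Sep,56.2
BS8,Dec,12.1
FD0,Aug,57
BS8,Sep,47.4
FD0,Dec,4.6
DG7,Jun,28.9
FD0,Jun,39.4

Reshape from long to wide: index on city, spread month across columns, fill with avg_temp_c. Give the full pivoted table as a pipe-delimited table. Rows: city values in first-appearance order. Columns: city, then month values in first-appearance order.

| city | Jun | Aug | Sep | Dec |
| BS8 | 14.6 | 98.3 | 47.4 | 12.1 |
| WC8 | 48.1 | 29.6 | 70.9 | 87.8 |
| DG7 | 28.9 | 73.1 | 43.2 | -19.3 |
| FD0 | 39.4 | 57 | 56.2 | 4.6 |

Columns: city plus the 4 distinct month values (Jun, Aug, Sep, Dec).
For example, row BS8 column Jun takes avg_temp_c=14.6 from the long row (BS8, Jun).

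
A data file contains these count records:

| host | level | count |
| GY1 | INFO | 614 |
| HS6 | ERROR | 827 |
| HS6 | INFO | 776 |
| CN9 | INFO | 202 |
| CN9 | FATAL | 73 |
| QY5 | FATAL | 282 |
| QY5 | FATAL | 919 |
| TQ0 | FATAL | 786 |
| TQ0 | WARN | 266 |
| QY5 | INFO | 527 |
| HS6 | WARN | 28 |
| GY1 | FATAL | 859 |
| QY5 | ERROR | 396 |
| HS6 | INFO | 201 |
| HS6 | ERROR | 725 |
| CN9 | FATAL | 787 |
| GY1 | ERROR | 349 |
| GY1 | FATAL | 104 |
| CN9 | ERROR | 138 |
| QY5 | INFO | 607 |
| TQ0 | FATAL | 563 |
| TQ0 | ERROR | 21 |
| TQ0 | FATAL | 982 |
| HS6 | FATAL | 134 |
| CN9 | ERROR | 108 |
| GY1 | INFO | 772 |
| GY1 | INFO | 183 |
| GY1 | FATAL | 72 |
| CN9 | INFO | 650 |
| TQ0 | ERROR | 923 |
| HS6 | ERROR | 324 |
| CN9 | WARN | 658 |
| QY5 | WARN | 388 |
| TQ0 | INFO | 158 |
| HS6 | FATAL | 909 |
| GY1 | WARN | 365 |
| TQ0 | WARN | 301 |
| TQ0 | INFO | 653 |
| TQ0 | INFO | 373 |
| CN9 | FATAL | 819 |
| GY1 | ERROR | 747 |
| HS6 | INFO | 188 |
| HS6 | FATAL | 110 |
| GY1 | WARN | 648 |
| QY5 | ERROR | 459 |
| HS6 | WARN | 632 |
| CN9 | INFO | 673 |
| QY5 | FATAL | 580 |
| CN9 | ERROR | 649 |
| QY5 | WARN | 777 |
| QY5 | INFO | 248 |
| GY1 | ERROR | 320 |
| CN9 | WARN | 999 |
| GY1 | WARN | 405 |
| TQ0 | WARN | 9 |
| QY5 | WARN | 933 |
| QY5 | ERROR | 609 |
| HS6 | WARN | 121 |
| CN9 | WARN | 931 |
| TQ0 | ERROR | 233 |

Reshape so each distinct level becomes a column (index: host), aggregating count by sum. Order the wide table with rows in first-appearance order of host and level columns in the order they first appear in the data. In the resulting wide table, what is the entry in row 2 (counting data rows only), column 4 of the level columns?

781

With rows in first-appearance order of host, row 2 is host=HS6. level columns in first-appearance order: INFO, ERROR, FATAL, WARN; column 4 is WARN.
Long rows with host=HS6, level=WARN: 28 + 632 + 121 = 781.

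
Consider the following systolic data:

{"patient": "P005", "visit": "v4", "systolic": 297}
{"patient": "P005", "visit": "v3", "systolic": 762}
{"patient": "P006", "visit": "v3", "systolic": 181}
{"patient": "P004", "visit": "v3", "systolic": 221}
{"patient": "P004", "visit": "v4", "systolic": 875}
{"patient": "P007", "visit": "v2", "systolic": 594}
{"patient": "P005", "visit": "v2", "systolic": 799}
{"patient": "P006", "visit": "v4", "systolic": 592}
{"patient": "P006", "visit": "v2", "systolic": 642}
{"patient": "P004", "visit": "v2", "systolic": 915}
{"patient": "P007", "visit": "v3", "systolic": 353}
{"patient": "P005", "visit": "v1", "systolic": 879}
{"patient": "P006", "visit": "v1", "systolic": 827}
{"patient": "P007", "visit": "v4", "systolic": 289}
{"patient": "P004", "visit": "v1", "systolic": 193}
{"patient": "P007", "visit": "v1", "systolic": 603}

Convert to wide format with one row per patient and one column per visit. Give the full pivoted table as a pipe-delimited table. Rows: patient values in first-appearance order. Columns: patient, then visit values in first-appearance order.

| patient | v4 | v3 | v2 | v1 |
| P005 | 297 | 762 | 799 | 879 |
| P006 | 592 | 181 | 642 | 827 |
| P004 | 875 | 221 | 915 | 193 |
| P007 | 289 | 353 | 594 | 603 |

Columns: patient plus the 4 distinct visit values (v4, v3, v2, v1).
For example, row P005 column v4 takes systolic=297 from the long row (P005, v4).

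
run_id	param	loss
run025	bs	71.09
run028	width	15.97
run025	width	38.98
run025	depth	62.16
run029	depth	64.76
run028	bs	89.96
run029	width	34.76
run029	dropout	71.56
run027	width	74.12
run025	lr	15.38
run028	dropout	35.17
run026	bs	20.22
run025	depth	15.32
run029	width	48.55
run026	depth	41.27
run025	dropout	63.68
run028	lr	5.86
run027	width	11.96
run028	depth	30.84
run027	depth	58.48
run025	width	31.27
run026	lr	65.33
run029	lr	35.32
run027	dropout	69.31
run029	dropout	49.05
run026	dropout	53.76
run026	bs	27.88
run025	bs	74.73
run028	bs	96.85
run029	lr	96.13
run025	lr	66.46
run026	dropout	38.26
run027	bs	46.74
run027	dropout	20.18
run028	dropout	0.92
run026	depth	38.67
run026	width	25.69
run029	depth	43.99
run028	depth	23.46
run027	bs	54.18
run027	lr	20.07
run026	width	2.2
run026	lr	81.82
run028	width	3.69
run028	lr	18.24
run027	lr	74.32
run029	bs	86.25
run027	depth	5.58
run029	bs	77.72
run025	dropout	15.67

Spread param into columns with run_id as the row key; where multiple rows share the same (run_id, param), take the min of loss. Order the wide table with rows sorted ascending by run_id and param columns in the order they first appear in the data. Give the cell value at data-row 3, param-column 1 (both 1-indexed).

46.74

With rows sorted ascending by run_id, row 3 is run_id=run027. param columns in first-appearance order: bs, width, depth, dropout, lr; column 1 is bs.
Long rows with run_id=run027, param=bs: min(46.74, 54.18) = 46.74.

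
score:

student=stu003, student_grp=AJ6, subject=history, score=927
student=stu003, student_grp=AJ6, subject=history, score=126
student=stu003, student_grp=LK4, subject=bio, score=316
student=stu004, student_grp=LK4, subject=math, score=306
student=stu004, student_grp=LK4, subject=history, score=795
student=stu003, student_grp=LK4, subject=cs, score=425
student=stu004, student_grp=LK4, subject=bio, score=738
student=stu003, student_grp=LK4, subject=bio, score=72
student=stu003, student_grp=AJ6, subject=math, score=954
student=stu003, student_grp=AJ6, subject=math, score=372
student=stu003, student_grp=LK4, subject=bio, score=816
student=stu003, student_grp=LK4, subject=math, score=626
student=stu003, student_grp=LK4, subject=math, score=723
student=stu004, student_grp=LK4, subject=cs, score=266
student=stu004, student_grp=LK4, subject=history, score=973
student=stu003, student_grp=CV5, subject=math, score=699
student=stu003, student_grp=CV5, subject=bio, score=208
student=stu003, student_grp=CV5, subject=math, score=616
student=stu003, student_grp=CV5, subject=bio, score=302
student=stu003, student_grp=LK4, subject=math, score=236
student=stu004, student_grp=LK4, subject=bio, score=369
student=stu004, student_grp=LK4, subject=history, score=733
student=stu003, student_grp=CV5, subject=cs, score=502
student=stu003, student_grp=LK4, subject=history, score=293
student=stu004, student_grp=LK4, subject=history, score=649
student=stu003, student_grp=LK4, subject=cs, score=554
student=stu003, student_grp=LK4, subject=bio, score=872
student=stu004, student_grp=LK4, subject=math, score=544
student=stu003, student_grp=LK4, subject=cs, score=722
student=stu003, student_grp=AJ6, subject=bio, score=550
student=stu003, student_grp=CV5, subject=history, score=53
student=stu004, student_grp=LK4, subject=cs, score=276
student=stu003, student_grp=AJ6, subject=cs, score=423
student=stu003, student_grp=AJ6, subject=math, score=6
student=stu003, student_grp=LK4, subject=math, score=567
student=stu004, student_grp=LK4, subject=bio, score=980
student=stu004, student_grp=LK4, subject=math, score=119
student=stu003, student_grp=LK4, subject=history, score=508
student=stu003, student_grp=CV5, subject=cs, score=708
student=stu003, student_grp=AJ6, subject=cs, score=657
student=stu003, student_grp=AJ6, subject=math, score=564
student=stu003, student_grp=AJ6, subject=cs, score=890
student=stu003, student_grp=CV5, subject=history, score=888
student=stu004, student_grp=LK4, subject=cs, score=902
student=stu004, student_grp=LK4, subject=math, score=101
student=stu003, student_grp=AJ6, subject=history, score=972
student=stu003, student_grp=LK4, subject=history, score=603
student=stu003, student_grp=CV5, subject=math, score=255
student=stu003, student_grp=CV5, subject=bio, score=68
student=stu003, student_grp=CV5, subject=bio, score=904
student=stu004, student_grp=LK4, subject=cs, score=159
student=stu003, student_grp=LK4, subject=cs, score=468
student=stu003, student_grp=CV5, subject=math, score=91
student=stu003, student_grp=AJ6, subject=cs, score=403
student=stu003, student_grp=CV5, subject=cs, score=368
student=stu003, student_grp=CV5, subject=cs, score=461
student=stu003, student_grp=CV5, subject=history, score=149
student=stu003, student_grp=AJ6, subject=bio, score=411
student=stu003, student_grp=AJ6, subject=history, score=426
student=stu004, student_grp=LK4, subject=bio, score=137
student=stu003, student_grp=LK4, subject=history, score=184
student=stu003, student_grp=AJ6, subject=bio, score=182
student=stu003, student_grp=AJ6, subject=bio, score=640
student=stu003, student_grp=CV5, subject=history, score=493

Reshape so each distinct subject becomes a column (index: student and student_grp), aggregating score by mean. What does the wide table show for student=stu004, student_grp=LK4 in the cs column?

400.75

Rows with student=stu004, student_grp=LK4 and subject=cs: score values are 266, 276, 902, 159.
(266 + 276 + 902 + 159) / 4 = 400.75.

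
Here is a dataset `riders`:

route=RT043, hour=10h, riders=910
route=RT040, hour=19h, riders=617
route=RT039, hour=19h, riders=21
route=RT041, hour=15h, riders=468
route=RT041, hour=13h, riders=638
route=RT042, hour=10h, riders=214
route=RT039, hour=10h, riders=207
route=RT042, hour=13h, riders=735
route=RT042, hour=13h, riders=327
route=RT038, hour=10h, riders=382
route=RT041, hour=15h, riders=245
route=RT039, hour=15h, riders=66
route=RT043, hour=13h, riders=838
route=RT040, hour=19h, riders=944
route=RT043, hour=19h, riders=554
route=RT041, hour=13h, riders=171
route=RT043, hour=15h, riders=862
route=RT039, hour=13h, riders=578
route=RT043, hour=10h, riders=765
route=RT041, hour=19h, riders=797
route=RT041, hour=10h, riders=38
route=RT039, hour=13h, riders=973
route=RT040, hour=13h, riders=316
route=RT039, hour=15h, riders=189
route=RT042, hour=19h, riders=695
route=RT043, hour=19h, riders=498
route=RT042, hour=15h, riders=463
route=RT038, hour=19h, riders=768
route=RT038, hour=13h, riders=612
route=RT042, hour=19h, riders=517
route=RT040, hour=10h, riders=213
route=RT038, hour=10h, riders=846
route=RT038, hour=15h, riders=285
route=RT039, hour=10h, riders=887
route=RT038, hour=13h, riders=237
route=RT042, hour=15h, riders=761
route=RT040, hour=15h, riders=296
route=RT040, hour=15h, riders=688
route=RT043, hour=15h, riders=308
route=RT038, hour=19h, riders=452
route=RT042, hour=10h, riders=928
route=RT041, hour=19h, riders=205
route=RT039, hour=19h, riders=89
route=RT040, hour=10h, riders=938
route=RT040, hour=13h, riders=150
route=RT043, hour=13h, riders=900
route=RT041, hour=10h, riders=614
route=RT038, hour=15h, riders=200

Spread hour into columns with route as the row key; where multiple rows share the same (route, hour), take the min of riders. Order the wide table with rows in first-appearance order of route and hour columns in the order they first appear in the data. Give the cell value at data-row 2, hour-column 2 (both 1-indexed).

617

With rows in first-appearance order of route, row 2 is route=RT040. hour columns in first-appearance order: 10h, 19h, 15h, 13h; column 2 is 19h.
Long rows with route=RT040, hour=19h: min(617, 944) = 617.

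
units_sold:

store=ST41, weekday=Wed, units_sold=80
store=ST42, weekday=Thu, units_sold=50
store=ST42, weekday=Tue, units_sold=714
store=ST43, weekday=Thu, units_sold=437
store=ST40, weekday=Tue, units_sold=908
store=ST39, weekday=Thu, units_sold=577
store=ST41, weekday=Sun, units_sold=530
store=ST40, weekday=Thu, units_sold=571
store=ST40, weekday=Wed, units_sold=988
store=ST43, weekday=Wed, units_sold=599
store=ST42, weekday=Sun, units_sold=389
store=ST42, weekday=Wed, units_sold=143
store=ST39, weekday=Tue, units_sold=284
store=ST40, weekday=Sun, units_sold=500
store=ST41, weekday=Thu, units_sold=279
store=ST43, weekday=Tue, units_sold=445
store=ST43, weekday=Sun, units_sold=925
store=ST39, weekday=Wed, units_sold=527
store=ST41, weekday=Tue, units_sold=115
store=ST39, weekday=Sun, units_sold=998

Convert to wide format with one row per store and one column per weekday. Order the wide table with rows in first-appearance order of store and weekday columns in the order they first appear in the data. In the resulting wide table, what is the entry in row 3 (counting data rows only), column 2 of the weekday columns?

437

With rows in first-appearance order of store, row 3 is store=ST43. weekday columns in first-appearance order: Wed, Thu, Tue, Sun; column 2 is Thu.
Long rows with store=ST43, weekday=Thu: units_sold = 437.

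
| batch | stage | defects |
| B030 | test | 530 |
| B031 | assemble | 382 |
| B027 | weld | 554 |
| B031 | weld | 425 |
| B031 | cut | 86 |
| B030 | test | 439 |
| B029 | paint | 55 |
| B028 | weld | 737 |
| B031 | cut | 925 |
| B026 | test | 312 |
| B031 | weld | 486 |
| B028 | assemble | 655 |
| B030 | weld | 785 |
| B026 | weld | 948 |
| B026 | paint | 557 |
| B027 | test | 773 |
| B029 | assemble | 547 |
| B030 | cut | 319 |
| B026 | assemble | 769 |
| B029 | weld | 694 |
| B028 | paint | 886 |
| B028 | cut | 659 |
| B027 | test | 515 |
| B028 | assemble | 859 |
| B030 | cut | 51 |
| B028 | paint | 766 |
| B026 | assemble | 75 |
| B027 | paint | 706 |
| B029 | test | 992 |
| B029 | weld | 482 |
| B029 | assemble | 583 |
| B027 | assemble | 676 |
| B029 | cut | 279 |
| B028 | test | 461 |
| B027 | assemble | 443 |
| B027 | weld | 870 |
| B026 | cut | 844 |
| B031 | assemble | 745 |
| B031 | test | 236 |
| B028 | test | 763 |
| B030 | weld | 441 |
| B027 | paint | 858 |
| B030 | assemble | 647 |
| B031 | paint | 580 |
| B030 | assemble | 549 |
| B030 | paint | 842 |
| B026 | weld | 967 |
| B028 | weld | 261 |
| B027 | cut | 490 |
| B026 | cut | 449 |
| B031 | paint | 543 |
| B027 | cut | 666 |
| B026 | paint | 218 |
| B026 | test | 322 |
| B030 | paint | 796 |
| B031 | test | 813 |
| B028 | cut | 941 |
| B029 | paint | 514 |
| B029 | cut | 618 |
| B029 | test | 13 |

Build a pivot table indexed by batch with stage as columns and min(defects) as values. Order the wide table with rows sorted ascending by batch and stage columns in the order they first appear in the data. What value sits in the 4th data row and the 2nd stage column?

With rows sorted ascending by batch, row 4 is batch=B029. stage columns in first-appearance order: test, assemble, weld, cut, paint; column 2 is assemble.
Long rows with batch=B029, stage=assemble: min(547, 583) = 547.

547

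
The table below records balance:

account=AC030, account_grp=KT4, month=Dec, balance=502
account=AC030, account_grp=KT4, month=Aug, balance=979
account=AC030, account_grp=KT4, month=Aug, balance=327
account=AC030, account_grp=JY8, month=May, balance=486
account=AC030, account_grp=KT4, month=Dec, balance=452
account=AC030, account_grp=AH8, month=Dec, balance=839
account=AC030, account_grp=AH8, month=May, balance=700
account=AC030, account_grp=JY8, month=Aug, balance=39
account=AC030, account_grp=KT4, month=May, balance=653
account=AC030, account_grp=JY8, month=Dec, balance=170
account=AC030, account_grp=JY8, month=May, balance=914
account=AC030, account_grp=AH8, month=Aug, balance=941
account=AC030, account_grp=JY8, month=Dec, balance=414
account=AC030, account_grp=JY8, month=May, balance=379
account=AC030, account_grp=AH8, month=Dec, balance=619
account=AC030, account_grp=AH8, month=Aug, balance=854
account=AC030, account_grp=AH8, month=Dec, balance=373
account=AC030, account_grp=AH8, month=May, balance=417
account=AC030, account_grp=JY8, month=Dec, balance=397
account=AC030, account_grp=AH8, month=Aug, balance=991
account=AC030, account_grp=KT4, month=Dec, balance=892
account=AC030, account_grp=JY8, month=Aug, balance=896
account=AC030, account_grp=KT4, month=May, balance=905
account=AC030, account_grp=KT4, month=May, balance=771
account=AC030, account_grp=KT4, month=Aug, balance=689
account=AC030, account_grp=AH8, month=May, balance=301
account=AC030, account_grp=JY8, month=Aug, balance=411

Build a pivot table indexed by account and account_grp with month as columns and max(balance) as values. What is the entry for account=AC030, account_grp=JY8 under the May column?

Rows with account=AC030, account_grp=JY8 and month=May: balance values are 486, 914, 379.
max(486, 914, 379) = 914.

914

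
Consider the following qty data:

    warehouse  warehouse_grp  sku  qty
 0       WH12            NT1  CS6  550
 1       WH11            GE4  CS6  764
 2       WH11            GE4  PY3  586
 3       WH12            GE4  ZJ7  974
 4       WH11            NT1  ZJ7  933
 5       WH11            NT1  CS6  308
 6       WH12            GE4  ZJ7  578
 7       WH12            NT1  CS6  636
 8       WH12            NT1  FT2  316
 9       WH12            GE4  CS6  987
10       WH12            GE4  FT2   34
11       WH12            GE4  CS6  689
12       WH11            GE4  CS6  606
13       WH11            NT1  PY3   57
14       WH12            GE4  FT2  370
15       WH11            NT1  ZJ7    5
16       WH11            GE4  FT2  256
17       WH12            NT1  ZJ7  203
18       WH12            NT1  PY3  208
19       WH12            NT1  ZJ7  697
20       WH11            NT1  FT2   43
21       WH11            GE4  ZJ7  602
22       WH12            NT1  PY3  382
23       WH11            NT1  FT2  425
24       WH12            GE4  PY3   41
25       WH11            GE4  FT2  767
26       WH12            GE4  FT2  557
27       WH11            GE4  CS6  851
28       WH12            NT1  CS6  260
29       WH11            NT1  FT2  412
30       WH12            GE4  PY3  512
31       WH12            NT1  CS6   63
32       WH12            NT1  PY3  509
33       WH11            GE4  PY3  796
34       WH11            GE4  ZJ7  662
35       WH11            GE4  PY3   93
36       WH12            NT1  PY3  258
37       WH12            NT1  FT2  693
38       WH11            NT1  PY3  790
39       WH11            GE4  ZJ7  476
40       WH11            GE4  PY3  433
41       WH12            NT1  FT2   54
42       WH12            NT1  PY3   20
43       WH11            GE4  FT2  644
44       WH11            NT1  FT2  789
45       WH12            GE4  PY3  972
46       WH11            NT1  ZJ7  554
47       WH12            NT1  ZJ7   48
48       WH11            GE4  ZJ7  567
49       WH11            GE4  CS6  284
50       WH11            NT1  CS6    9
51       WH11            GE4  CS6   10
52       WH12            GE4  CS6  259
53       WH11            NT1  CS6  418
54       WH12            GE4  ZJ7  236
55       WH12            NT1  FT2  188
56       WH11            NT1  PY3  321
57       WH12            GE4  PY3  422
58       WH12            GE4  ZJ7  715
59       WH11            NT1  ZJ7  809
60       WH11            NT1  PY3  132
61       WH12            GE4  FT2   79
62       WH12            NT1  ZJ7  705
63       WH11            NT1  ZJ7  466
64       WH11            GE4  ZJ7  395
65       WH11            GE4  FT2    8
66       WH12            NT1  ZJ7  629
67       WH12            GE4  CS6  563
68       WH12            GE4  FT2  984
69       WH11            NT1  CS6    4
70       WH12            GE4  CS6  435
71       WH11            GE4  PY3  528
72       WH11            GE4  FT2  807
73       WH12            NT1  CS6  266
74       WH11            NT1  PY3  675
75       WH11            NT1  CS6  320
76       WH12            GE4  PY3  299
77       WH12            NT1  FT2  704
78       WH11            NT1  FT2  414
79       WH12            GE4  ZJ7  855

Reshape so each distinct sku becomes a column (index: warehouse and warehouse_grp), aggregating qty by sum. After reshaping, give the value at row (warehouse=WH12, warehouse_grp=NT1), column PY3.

Rows with warehouse=WH12, warehouse_grp=NT1 and sku=PY3: qty values are 208, 382, 509, 258, 20.
208 + 382 + 509 + 258 + 20 = 1377.

1377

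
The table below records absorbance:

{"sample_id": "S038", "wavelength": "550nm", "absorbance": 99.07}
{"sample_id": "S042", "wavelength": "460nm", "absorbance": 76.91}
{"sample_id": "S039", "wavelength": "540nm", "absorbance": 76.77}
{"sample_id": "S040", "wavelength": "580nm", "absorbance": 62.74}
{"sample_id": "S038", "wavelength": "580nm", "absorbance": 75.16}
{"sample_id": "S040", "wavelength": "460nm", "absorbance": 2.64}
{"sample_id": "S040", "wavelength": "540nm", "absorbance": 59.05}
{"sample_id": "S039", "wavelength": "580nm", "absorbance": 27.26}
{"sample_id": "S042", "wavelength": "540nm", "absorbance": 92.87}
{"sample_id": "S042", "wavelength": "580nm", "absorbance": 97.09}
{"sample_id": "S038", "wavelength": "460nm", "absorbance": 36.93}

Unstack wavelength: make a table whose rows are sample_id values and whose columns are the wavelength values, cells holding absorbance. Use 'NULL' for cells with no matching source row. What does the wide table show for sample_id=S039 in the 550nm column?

No long-format row has sample_id=S039 and wavelength=550nm, so the cell is NULL.

NULL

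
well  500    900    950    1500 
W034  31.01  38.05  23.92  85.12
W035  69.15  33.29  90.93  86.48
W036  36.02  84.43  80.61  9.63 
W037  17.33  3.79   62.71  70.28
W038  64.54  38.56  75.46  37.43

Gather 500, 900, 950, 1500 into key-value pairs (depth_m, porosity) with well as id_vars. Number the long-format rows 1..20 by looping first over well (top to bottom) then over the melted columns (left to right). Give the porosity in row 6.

20 rows total (5 × 4). Row 6: index ⌊(6-1)/4⌋ = 1 into well → W035; (6-1) mod 4 = 1 into the melted columns → 900.
So row 6 is (W035, 900, 33.29); porosity = 33.29.

33.29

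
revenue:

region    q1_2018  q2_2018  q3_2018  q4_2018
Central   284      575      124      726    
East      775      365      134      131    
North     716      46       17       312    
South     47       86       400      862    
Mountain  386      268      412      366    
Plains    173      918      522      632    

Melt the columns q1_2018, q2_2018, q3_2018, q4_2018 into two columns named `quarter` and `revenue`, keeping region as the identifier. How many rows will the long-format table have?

24

6 region values × 4 melted columns = 24 rows.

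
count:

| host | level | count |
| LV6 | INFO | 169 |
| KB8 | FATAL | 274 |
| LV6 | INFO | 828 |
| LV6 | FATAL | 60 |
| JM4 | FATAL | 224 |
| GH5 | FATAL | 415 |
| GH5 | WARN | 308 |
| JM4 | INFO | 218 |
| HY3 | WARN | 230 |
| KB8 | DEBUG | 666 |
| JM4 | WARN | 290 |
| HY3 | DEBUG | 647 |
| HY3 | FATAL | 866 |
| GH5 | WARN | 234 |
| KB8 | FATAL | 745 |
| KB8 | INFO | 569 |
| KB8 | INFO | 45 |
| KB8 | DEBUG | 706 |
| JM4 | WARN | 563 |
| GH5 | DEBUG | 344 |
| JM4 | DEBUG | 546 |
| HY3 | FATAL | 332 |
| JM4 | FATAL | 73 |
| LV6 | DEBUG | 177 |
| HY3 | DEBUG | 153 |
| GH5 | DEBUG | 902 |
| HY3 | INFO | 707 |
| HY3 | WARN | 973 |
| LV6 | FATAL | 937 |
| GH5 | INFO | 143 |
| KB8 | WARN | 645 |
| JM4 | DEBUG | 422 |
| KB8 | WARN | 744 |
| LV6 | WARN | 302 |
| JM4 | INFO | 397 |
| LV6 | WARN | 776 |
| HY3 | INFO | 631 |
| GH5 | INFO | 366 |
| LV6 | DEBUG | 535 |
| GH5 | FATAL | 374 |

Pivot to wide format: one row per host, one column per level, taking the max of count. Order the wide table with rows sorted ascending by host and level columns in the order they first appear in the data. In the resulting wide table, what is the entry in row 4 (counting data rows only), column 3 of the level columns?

With rows sorted ascending by host, row 4 is host=KB8. level columns in first-appearance order: INFO, FATAL, WARN, DEBUG; column 3 is WARN.
Long rows with host=KB8, level=WARN: max(645, 744) = 744.

744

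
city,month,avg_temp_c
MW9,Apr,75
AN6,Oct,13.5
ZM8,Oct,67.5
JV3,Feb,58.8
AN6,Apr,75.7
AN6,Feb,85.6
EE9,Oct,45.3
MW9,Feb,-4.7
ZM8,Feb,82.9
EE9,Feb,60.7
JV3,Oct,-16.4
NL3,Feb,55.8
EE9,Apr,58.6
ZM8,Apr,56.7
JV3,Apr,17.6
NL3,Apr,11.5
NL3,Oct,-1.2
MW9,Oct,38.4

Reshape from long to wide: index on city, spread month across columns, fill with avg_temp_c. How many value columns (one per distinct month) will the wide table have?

3 distinct month values: Oct, Feb, Apr.

3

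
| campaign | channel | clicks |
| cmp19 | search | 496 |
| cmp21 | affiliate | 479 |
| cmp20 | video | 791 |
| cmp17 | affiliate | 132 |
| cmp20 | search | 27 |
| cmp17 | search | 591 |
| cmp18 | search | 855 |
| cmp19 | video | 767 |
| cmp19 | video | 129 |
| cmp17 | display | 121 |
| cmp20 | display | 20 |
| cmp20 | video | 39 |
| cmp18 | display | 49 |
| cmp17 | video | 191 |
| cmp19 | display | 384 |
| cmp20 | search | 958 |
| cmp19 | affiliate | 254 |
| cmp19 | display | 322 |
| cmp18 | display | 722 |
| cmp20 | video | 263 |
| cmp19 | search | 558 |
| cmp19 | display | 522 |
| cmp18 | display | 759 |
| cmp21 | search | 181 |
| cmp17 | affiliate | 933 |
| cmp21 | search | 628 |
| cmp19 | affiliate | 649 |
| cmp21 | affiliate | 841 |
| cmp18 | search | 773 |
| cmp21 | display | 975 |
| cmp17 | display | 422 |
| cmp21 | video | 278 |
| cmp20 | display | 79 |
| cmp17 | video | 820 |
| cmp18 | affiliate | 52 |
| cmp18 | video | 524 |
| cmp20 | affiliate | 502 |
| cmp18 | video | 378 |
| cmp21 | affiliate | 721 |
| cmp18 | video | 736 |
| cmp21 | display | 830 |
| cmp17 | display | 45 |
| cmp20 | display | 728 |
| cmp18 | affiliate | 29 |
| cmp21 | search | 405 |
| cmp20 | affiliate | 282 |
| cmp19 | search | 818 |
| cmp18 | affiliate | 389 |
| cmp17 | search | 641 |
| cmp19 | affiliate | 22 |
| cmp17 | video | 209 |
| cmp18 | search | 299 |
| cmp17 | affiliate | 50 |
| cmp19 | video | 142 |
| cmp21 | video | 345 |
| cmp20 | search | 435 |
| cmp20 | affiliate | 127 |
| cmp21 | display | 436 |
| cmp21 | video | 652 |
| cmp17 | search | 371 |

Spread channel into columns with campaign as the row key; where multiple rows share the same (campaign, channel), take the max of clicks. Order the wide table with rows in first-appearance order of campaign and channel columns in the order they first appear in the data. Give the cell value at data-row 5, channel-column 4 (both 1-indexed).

With rows in first-appearance order of campaign, row 5 is campaign=cmp18. channel columns in first-appearance order: search, affiliate, video, display; column 4 is display.
Long rows with campaign=cmp18, channel=display: max(49, 722, 759) = 759.

759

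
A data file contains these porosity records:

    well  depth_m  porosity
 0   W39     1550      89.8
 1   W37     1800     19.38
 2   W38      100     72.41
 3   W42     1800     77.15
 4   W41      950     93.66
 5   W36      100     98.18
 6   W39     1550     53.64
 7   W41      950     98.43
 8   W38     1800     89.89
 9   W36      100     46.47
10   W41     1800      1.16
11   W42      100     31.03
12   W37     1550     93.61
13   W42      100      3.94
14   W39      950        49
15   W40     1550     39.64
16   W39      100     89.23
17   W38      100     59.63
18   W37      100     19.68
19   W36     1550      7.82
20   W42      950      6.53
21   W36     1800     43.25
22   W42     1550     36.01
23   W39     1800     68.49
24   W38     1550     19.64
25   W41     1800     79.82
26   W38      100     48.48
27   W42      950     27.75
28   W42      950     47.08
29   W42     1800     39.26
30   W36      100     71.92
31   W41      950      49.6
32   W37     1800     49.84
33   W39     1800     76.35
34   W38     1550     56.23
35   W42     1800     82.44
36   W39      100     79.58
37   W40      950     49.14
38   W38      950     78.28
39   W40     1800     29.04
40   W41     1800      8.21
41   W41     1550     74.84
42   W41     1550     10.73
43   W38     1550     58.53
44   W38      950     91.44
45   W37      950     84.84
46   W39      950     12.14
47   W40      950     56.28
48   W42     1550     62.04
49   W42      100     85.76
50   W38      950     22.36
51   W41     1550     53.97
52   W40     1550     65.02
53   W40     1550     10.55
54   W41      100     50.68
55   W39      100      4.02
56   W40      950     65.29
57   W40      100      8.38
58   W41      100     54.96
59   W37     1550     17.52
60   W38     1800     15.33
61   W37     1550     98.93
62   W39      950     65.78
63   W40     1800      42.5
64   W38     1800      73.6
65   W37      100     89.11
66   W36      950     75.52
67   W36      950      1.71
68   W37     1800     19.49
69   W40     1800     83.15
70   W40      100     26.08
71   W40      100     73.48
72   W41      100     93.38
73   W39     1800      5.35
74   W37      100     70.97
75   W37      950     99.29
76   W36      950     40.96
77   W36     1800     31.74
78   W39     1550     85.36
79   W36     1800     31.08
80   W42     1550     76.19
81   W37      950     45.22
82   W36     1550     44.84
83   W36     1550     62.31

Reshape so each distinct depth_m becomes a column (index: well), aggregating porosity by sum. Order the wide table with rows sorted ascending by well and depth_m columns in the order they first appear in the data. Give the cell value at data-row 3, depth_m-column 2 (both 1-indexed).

178.82

With rows sorted ascending by well, row 3 is well=W38. depth_m columns in first-appearance order: 1550, 1800, 100, 950; column 2 is 1800.
Long rows with well=W38, depth_m=1800: 89.89 + 15.33 + 73.6 = 178.82.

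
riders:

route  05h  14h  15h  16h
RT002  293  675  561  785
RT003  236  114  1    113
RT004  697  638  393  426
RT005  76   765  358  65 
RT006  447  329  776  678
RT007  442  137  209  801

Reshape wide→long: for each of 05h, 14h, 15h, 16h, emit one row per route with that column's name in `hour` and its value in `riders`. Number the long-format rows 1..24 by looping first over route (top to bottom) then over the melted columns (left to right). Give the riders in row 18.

329

24 rows total (6 × 4). Row 18: index ⌊(18-1)/4⌋ = 4 into route → RT006; (18-1) mod 4 = 1 into the melted columns → 14h.
So row 18 is (RT006, 14h, 329); riders = 329.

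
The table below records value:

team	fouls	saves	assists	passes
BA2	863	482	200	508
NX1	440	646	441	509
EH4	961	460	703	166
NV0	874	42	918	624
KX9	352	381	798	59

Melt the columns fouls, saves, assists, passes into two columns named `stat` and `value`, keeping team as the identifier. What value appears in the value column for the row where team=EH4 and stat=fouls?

Unpivoting turns each (team, wide-column) pair into one long row.
The wide cell at row EH4, column fouls holds 961, so the long row (EH4, fouls) has value=961.

961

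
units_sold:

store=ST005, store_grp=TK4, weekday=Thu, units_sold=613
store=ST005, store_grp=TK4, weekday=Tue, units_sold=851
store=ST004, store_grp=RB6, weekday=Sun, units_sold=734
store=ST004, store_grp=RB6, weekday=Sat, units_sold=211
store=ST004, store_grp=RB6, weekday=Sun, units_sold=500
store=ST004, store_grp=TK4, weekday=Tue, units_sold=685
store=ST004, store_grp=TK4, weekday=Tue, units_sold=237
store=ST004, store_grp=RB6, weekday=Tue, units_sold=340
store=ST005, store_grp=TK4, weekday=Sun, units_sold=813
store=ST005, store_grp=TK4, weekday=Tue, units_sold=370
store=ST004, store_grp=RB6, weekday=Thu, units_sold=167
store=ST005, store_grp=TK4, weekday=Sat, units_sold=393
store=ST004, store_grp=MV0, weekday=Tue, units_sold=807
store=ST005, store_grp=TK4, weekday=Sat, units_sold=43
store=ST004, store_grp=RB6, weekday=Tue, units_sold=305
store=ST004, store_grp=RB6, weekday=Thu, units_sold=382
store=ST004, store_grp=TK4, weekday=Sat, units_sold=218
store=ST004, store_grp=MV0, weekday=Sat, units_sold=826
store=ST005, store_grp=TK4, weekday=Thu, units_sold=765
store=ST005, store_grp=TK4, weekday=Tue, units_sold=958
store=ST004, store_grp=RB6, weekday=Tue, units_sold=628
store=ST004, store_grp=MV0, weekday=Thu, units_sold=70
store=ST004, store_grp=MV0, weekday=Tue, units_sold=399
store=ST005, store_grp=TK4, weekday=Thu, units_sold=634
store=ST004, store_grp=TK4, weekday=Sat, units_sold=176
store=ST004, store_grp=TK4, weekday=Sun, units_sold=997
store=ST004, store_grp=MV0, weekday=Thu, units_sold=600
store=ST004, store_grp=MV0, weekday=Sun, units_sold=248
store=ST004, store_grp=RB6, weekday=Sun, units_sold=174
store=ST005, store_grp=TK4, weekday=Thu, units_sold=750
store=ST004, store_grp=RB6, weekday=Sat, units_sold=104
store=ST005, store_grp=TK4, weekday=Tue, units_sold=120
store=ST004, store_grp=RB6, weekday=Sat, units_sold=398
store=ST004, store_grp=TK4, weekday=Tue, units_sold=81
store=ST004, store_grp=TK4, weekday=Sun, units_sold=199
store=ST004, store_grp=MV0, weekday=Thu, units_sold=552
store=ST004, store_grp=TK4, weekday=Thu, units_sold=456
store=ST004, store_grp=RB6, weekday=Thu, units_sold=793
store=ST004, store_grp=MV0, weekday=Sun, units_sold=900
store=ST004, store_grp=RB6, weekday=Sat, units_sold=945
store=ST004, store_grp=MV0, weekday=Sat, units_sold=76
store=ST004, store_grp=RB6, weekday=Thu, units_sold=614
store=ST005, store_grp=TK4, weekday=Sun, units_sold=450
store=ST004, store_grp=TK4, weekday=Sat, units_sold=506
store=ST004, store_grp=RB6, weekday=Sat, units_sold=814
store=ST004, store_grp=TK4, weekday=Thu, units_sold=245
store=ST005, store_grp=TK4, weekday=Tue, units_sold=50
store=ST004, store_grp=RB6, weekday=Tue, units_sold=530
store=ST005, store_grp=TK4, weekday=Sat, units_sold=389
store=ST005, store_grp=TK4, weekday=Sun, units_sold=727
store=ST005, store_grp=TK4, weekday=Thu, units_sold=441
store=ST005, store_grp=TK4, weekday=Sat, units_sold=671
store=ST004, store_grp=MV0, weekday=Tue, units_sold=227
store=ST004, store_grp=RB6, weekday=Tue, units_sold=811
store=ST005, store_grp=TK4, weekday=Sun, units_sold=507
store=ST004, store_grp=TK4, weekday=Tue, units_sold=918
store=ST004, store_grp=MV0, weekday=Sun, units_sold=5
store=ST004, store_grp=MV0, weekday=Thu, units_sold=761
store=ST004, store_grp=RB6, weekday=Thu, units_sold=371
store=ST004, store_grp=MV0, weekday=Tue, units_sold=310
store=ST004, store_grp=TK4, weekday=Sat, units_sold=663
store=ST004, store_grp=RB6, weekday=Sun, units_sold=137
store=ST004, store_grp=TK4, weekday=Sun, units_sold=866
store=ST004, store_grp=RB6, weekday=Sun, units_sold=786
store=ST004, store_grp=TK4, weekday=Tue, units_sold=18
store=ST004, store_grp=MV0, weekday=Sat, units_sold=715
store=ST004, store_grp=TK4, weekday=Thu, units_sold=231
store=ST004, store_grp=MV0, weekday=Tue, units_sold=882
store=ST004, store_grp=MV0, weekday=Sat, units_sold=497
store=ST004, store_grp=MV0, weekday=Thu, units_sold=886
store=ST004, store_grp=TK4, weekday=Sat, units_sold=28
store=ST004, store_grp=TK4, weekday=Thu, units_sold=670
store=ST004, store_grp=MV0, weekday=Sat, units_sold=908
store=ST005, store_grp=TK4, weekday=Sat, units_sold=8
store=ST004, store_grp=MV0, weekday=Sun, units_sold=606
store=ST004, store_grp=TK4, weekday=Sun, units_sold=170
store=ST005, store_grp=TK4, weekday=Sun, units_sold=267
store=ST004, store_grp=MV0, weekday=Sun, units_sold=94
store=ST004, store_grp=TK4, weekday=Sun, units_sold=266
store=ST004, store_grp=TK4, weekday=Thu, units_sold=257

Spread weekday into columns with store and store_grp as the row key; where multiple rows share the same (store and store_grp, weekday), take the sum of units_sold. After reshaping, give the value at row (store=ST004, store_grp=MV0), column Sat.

3022

Rows with store=ST004, store_grp=MV0 and weekday=Sat: units_sold values are 826, 76, 715, 497, 908.
826 + 76 + 715 + 497 + 908 = 3022.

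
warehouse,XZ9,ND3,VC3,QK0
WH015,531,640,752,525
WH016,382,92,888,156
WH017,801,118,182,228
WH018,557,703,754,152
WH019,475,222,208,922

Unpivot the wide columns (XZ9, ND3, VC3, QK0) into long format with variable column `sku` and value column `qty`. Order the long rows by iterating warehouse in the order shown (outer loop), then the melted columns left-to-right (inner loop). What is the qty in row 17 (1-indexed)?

20 rows total (5 × 4). Row 17: index ⌊(17-1)/4⌋ = 4 into warehouse → WH019; (17-1) mod 4 = 0 into the melted columns → XZ9.
So row 17 is (WH019, XZ9, 475); qty = 475.

475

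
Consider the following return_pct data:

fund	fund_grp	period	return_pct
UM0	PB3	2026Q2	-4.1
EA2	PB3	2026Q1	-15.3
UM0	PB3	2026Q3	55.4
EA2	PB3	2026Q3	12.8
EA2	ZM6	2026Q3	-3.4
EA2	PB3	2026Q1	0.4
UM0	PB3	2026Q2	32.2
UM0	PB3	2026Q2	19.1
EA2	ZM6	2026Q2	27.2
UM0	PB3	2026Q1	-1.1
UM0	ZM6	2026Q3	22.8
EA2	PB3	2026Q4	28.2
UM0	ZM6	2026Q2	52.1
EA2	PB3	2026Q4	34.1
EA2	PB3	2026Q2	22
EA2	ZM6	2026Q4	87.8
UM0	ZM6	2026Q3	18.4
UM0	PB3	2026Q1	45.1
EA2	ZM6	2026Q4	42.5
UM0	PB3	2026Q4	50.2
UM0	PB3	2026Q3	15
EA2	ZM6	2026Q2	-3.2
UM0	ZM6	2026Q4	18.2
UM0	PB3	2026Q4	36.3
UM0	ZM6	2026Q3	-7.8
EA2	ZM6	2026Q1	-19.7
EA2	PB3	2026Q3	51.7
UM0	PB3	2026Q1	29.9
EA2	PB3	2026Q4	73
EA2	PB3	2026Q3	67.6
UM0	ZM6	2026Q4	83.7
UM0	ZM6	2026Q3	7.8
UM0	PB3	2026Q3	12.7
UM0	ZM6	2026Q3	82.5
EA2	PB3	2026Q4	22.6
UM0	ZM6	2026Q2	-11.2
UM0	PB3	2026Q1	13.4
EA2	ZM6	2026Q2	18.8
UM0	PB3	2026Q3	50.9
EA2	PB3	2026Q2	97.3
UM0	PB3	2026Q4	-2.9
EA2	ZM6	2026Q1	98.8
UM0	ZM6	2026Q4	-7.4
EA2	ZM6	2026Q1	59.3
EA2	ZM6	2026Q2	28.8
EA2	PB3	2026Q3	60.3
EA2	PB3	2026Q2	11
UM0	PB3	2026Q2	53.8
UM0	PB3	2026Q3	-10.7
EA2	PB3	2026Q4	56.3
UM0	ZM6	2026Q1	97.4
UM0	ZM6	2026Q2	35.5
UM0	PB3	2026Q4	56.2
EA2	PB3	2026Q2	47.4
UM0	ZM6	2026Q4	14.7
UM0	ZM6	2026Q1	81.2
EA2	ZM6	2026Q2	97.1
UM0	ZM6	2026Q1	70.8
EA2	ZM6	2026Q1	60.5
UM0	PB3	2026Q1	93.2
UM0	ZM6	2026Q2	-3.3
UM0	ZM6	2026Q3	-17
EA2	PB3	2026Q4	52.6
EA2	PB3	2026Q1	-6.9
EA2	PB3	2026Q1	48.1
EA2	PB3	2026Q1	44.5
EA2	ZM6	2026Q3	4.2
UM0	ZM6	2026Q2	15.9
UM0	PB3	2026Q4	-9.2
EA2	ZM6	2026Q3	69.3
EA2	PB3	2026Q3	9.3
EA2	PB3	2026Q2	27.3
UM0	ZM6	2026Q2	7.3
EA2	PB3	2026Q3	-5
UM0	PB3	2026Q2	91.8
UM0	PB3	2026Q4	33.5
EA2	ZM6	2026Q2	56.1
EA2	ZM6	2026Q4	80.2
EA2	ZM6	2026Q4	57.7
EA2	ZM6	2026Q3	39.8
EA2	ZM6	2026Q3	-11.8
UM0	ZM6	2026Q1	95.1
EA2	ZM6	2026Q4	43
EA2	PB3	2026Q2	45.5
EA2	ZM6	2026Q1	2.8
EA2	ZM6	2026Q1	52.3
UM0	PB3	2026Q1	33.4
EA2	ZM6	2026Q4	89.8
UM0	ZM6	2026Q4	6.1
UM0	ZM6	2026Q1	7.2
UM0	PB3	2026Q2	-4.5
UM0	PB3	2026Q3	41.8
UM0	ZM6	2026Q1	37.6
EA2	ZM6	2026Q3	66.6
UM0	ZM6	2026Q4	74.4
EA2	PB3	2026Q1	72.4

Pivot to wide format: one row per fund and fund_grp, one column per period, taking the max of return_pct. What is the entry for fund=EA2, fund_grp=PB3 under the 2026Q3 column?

67.6

Rows with fund=EA2, fund_grp=PB3 and period=2026Q3: return_pct values are 12.8, 51.7, 67.6, 60.3, 9.3, -5.
max(12.8, 51.7, 67.6, 60.3, 9.3, -5) = 67.6.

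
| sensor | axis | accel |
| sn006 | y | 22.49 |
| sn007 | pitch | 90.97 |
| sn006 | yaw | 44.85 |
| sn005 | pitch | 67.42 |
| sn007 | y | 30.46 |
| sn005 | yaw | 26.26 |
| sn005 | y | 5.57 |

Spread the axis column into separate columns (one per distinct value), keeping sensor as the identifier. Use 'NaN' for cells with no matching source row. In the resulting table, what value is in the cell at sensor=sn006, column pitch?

No long-format row has sensor=sn006 and axis=pitch, so the cell is NaN.

NaN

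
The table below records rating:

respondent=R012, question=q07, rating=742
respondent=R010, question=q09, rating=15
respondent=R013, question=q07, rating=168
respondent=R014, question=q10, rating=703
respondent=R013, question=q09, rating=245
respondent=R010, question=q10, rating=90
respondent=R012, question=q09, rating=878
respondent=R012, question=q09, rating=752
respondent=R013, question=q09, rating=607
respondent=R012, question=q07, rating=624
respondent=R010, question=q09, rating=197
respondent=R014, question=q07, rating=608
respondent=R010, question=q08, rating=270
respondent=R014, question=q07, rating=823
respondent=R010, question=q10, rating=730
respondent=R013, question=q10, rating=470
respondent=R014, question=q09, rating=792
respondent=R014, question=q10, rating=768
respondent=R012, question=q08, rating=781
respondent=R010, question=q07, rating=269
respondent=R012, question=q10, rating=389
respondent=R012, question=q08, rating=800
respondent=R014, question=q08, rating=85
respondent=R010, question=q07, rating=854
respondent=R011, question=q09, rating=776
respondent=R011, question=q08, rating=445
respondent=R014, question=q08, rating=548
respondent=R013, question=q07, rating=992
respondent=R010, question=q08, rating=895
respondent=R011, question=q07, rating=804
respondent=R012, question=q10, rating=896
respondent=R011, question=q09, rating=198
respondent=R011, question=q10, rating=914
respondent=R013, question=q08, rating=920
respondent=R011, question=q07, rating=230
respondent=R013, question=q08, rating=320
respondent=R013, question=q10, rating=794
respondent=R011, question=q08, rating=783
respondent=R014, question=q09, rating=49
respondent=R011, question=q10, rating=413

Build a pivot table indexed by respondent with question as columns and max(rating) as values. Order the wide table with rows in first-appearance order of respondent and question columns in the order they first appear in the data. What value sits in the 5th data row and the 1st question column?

804

With rows in first-appearance order of respondent, row 5 is respondent=R011. question columns in first-appearance order: q07, q09, q10, q08; column 1 is q07.
Long rows with respondent=R011, question=q07: max(804, 230) = 804.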